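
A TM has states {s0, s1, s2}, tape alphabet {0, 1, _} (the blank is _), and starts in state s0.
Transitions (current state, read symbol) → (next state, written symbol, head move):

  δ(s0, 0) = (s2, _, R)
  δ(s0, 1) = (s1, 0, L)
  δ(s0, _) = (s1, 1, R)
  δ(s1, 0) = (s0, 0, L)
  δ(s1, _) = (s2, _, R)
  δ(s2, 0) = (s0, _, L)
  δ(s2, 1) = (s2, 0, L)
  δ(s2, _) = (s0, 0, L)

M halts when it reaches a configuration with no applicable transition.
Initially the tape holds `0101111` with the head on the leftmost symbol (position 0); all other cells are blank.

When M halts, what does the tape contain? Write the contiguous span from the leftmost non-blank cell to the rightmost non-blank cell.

s0 | __[0]101111   read 0 → write _, move R, go to s2
s2 | ___[1]01111   read 1 → write 0, move L, go to s2
s2 | __[_]001111   read _ → write 0, move L, go to s0
s0 | _[_]0001111   read _ → write 1, move R, go to s1
s1 | _1[0]001111   read 0 → write 0, move L, go to s0
s0 | _[1]0001111   read 1 → write 0, move L, go to s1
s1 | [_]00001111   read _ → write _, move R, go to s2
s2 | _[0]0001111   read 0 → write _, move L, go to s0
s0 | [_]_0001111   read _ → write 1, move R, go to s1
s1 | 1[_]0001111   read _ → write _, move R, go to s2
s2 | 1_[0]001111   read 0 → write _, move L, go to s0
s0 | 1[_]_001111   read _ → write 1, move R, go to s1
s1 | 11[_]001111   read _ → write _, move R, go to s2
s2 | 11_[0]01111   read 0 → write _, move L, go to s0
s0 | 11[_]_01111   read _ → write 1, move R, go to s1
s1 | 111[_]01111   read _ → write _, move R, go to s2
s2 | 111_[0]1111   read 0 → write _, move L, go to s0
s0 | 111[_]_1111   read _ → write 1, move R, go to s1
s1 | 1111[_]1111   read _ → write _, move R, go to s2
s2 | 1111_[1]111   read 1 → write 0, move L, go to s2
s2 | 1111[_]0111   read _ → write 0, move L, go to s0
s0 | 111[1]00111   read 1 → write 0, move L, go to s1
s1 | 11[1]000111
The non-blank tape span at halt is 111000111.

111000111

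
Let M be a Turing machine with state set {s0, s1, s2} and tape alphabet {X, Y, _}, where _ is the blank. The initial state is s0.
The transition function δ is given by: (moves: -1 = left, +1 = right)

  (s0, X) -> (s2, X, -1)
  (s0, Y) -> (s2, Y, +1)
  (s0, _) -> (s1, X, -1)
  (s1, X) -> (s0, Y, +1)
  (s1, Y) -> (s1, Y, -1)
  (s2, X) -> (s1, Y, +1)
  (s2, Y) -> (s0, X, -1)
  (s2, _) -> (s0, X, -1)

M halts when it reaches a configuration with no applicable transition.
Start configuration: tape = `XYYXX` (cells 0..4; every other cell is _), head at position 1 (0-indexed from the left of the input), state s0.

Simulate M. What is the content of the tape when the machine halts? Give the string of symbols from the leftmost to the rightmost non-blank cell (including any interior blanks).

YYYYYX

state=s0 head=1 tape=_X[Y]YXX_   (s0,Y)→(s2,Y,+1)
state=s2 head=2 tape=_XY[Y]XX_   (s2,Y)→(s0,X,-1)
state=s0 head=1 tape=_X[Y]XXX_   (s0,Y)→(s2,Y,+1)
state=s2 head=2 tape=_XY[X]XX_   (s2,X)→(s1,Y,+1)
state=s1 head=3 tape=_XYY[X]X_   (s1,X)→(s0,Y,+1)
state=s0 head=4 tape=_XYYY[X]_   (s0,X)→(s2,X,-1)
state=s2 head=3 tape=_XYY[Y]X_   (s2,Y)→(s0,X,-1)
state=s0 head=2 tape=_XY[Y]XX_   (s0,Y)→(s2,Y,+1)
state=s2 head=3 tape=_XYY[X]X_   (s2,X)→(s1,Y,+1)
state=s1 head=4 tape=_XYYY[X]_   (s1,X)→(s0,Y,+1)
state=s0 head=5 tape=_XYYYY[_]   (s0,_)→(s1,X,-1)
state=s1 head=4 tape=_XYYY[Y]X   (s1,Y)→(s1,Y,-1)
state=s1 head=3 tape=_XYY[Y]YX   (s1,Y)→(s1,Y,-1)
state=s1 head=2 tape=_XY[Y]YYX   (s1,Y)→(s1,Y,-1)
state=s1 head=1 tape=_X[Y]YYYX   (s1,Y)→(s1,Y,-1)
state=s1 head=0 tape=_[X]YYYYX   (s1,X)→(s0,Y,+1)
state=s0 head=1 tape=_Y[Y]YYYX   (s0,Y)→(s2,Y,+1)
state=s2 head=2 tape=_YY[Y]YYX   (s2,Y)→(s0,X,-1)
state=s0 head=1 tape=_Y[Y]XYYX   (s0,Y)→(s2,Y,+1)
state=s2 head=2 tape=_YY[X]YYX   (s2,X)→(s1,Y,+1)
state=s1 head=3 tape=_YYY[Y]YX   (s1,Y)→(s1,Y,-1)
state=s1 head=2 tape=_YY[Y]YYX   (s1,Y)→(s1,Y,-1)
state=s1 head=1 tape=_Y[Y]YYYX   (s1,Y)→(s1,Y,-1)
state=s1 head=0 tape=_[Y]YYYYX   (s1,Y)→(s1,Y,-1)
state=s1 head=-1 tape=[_]YYYYYX
The non-blank tape span at halt is YYYYYX.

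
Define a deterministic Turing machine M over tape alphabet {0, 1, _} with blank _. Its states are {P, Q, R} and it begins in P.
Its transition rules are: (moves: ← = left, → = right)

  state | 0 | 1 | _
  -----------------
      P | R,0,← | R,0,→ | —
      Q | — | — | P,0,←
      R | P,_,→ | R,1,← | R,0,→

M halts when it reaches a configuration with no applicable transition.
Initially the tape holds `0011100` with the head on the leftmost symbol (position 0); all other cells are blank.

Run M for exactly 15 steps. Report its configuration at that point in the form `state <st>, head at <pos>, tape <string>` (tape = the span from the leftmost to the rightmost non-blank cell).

state R, head at 5, tape 00___0_0

state=P head=0 tape=_[0]011100   (P,0)→(R,0,←)
state=R head=-1 tape=[_]0011100   (R,_)→(R,0,→)
state=R head=0 tape=0[0]011100   (R,0)→(P,_,→)
state=P head=1 tape=0_[0]11100   (P,0)→(R,0,←)
state=R head=0 tape=0[_]011100   (R,_)→(R,0,→)
state=R head=1 tape=00[0]11100   (R,0)→(P,_,→)
state=P head=2 tape=00_[1]1100   (P,1)→(R,0,→)
state=R head=3 tape=00_0[1]100   (R,1)→(R,1,←)
state=R head=2 tape=00_[0]1100   (R,0)→(P,_,→)
state=P head=3 tape=00__[1]100   (P,1)→(R,0,→)
state=R head=4 tape=00__0[1]00   (R,1)→(R,1,←)
state=R head=3 tape=00__[0]100   (R,0)→(P,_,→)
state=P head=4 tape=00___[1]00   (P,1)→(R,0,→)
state=R head=5 tape=00___0[0]0   (R,0)→(P,_,→)
state=P head=6 tape=00___0_[0]   (P,0)→(R,0,←)
state=R head=5 tape=00___0[_]0
After 15 steps: state R, head at 5, tape 00___0_0.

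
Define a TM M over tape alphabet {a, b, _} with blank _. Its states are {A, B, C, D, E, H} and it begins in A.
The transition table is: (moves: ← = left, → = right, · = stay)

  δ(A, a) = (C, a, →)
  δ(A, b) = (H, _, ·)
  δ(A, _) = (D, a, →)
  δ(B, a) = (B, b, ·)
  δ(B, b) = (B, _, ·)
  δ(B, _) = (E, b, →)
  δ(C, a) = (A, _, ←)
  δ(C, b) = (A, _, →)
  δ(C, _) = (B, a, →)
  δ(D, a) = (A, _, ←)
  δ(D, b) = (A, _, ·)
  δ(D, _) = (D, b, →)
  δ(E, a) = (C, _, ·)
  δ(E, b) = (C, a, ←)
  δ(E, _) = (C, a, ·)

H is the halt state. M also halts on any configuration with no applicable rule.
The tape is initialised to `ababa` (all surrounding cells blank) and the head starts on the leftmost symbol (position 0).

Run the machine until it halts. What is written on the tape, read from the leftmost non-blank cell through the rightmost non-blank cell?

a_a_aa

state=A head=0 tape=[a]baba___   (A,a)→(C,a,→)
state=C head=1 tape=a[b]aba___   (C,b)→(A,_,→)
state=A head=2 tape=a_[a]ba___   (A,a)→(C,a,→)
state=C head=3 tape=a_a[b]a___   (C,b)→(A,_,→)
state=A head=4 tape=a_a_[a]___   (A,a)→(C,a,→)
state=C head=5 tape=a_a_a[_]__   (C,_)→(B,a,→)
state=B head=6 tape=a_a_aa[_]_   (B,_)→(E,b,→)
state=E head=7 tape=a_a_aab[_]   (E,_)→(C,a,·)
state=C head=7 tape=a_a_aab[a]   (C,a)→(A,_,←)
state=A head=6 tape=a_a_aa[b]_   (A,b)→(H,_,·)
state=H head=6 tape=a_a_aa[_]_
The non-blank tape span at halt is a_a_aa.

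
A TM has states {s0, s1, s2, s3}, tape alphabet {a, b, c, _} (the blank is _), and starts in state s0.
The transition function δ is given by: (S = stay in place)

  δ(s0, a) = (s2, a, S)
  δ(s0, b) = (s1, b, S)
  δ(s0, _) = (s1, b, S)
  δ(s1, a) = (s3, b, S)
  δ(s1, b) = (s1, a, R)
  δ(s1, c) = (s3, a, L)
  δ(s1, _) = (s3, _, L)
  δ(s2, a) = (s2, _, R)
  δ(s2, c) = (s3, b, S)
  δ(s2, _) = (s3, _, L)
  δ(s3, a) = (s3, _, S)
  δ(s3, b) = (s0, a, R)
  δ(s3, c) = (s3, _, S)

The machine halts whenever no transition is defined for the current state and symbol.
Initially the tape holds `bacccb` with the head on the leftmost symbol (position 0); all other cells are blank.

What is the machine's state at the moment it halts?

s0

state=s0 head=0 tape=[b]acccb   (s0,b)→(s1,b,S)
state=s1 head=0 tape=[b]acccb   (s1,b)→(s1,a,R)
state=s1 head=1 tape=a[a]cccb   (s1,a)→(s3,b,S)
state=s3 head=1 tape=a[b]cccb   (s3,b)→(s0,a,R)
state=s0 head=2 tape=aa[c]ccb
No transition is defined for (s0, c); M halts in state s0.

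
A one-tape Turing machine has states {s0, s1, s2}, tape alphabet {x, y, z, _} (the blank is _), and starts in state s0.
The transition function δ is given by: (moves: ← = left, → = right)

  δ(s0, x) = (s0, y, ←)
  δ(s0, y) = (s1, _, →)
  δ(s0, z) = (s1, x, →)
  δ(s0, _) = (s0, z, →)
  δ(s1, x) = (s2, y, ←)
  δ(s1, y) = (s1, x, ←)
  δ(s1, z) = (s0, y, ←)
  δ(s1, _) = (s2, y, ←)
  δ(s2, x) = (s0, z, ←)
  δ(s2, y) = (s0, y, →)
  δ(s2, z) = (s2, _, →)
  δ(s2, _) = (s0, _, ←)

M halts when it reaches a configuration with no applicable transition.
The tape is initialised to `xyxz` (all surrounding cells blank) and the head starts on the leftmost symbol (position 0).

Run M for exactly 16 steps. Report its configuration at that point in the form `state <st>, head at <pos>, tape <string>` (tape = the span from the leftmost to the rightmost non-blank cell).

s0 | __[x]yxz   read x → write y, move ←, go to s0
s0 | _[_]yyxz   read _ → write z, move →, go to s0
s0 | _z[y]yxz   read y → write _, move →, go to s1
s1 | _z_[y]xz   read y → write x, move ←, go to s1
s1 | _z[_]xxz   read _ → write y, move ←, go to s2
s2 | _[z]yxxz   read z → write _, move →, go to s2
s2 | __[y]xxz   read y → write y, move →, go to s0
s0 | __y[x]xz   read x → write y, move ←, go to s0
s0 | __[y]yxz   read y → write _, move →, go to s1
s1 | ___[y]xz   read y → write x, move ←, go to s1
s1 | __[_]xxz   read _ → write y, move ←, go to s2
s2 | _[_]yxxz   read _ → write _, move ←, go to s0
s0 | [_]_yxxz   read _ → write z, move →, go to s0
s0 | z[_]yxxz   read _ → write z, move →, go to s0
s0 | zz[y]xxz   read y → write _, move →, go to s1
s1 | zz_[x]xz   read x → write y, move ←, go to s2
s2 | zz[_]yxz
After 16 steps: state s2, head at 0, tape zz_yxz.

state s2, head at 0, tape zz_yxz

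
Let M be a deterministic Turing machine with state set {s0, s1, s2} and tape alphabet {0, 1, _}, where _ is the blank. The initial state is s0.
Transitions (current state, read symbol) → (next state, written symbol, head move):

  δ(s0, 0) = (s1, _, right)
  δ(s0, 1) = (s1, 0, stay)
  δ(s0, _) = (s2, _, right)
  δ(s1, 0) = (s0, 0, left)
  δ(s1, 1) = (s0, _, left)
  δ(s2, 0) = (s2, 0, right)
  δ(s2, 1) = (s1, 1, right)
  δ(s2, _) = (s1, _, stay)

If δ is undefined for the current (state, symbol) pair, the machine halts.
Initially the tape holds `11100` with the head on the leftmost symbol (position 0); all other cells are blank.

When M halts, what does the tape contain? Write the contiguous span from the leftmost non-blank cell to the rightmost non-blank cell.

0_00

state=s0 head=0 tape=_[1]1100   (s0,1)→(s1,0,stay)
state=s1 head=0 tape=_[0]1100   (s1,0)→(s0,0,left)
state=s0 head=-1 tape=[_]01100   (s0,_)→(s2,_,right)
state=s2 head=0 tape=_[0]1100   (s2,0)→(s2,0,right)
state=s2 head=1 tape=_0[1]100   (s2,1)→(s1,1,right)
state=s1 head=2 tape=_01[1]00   (s1,1)→(s0,_,left)
state=s0 head=1 tape=_0[1]_00   (s0,1)→(s1,0,stay)
state=s1 head=1 tape=_0[0]_00   (s1,0)→(s0,0,left)
state=s0 head=0 tape=_[0]0_00   (s0,0)→(s1,_,right)
state=s1 head=1 tape=__[0]_00   (s1,0)→(s0,0,left)
state=s0 head=0 tape=_[_]0_00   (s0,_)→(s2,_,right)
state=s2 head=1 tape=__[0]_00   (s2,0)→(s2,0,right)
state=s2 head=2 tape=__0[_]00   (s2,_)→(s1,_,stay)
state=s1 head=2 tape=__0[_]00
The non-blank tape span at halt is 0_00.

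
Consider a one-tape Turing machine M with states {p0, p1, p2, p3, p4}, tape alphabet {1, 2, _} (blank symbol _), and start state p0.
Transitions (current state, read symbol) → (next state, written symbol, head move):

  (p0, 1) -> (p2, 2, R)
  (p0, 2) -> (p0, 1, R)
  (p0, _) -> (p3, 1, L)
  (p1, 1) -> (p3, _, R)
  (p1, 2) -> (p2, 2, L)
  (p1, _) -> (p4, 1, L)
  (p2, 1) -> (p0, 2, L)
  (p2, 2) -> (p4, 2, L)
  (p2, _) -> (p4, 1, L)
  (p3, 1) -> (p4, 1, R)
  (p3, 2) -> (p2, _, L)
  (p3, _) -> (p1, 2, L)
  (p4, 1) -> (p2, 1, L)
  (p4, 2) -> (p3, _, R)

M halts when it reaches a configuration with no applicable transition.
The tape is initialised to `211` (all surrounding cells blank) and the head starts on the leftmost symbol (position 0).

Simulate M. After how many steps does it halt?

state=p0 head=0 tape=__[2]11_   (p0,2)→(p0,1,R)
state=p0 head=1 tape=__1[1]1_   (p0,1)→(p2,2,R)
state=p2 head=2 tape=__12[1]_   (p2,1)→(p0,2,L)
state=p0 head=1 tape=__1[2]2_   (p0,2)→(p0,1,R)
state=p0 head=2 tape=__11[2]_   (p0,2)→(p0,1,R)
state=p0 head=3 tape=__111[_]   (p0,_)→(p3,1,L)
state=p3 head=2 tape=__11[1]1   (p3,1)→(p4,1,R)
state=p4 head=3 tape=__111[1]   (p4,1)→(p2,1,L)
state=p2 head=2 tape=__11[1]1   (p2,1)→(p0,2,L)
state=p0 head=1 tape=__1[1]21   (p0,1)→(p2,2,R)
state=p2 head=2 tape=__12[2]1   (p2,2)→(p4,2,L)
state=p4 head=1 tape=__1[2]21   (p4,2)→(p3,_,R)
state=p3 head=2 tape=__1_[2]1   (p3,2)→(p2,_,L)
state=p2 head=1 tape=__1[_]_1   (p2,_)→(p4,1,L)
state=p4 head=0 tape=__[1]1_1   (p4,1)→(p2,1,L)
state=p2 head=-1 tape=_[_]11_1   (p2,_)→(p4,1,L)
state=p4 head=-2 tape=[_]111_1
M halts after 16 transitions.

16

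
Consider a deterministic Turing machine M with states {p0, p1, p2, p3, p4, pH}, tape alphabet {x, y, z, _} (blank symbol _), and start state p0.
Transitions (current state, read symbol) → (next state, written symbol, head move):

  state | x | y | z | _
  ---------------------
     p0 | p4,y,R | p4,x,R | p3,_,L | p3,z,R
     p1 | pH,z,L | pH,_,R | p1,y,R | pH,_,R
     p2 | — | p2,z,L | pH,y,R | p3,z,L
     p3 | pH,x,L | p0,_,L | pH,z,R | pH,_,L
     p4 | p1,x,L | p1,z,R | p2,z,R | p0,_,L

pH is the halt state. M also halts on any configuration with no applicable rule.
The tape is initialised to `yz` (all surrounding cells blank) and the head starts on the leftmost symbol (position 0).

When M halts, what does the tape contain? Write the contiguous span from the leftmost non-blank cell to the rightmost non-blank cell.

xzz

p0 | [y]z_   read y → write x, move R, go to p4
p4 | x[z]_   read z → write z, move R, go to p2
p2 | xz[_]   read _ → write z, move L, go to p3
p3 | x[z]z   read z → write z, move R, go to pH
pH | xz[z]
The non-blank tape span at halt is xzz.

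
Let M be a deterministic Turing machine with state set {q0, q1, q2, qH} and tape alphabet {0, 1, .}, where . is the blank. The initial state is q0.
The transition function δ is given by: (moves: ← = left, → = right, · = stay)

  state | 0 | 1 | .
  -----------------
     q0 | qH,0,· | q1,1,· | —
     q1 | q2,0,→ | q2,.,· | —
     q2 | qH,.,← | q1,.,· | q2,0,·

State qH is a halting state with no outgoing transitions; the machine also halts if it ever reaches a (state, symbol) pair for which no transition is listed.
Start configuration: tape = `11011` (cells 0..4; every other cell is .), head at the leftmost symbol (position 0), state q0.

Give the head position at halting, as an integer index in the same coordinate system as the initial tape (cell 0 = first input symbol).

state=q0 head=0 tape=.[1]1011   (q0,1)→(q1,1,·)
state=q1 head=0 tape=.[1]1011   (q1,1)→(q2,.,·)
state=q2 head=0 tape=.[.]1011   (q2,.)→(q2,0,·)
state=q2 head=0 tape=.[0]1011   (q2,0)→(qH,.,←)
state=qH head=-1 tape=[.].1011
At halt the head is at cell -1.

-1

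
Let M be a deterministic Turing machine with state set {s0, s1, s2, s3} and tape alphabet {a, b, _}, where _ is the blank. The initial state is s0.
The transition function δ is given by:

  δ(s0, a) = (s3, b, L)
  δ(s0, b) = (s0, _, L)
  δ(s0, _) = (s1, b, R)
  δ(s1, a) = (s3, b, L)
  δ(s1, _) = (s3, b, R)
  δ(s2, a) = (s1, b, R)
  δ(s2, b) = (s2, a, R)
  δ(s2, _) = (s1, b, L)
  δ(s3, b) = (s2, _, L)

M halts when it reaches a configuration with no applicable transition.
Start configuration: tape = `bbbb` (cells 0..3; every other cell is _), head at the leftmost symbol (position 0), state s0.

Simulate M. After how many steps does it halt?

14

state=s0 head=0 tape=____[b]bbb   (s0,b)→(s0,_,L)
state=s0 head=-1 tape=___[_]_bbb   (s0,_)→(s1,b,R)
state=s1 head=0 tape=___b[_]bbb   (s1,_)→(s3,b,R)
state=s3 head=1 tape=___bb[b]bb   (s3,b)→(s2,_,L)
state=s2 head=0 tape=___b[b]_bb   (s2,b)→(s2,a,R)
state=s2 head=1 tape=___ba[_]bb   (s2,_)→(s1,b,L)
state=s1 head=0 tape=___b[a]bbb   (s1,a)→(s3,b,L)
state=s3 head=-1 tape=___[b]bbbb   (s3,b)→(s2,_,L)
state=s2 head=-2 tape=__[_]_bbbb   (s2,_)→(s1,b,L)
state=s1 head=-3 tape=_[_]b_bbbb   (s1,_)→(s3,b,R)
state=s3 head=-2 tape=_b[b]_bbbb   (s3,b)→(s2,_,L)
state=s2 head=-3 tape=_[b]__bbbb   (s2,b)→(s2,a,R)
state=s2 head=-2 tape=_a[_]_bbbb   (s2,_)→(s1,b,L)
state=s1 head=-3 tape=_[a]b_bbbb   (s1,a)→(s3,b,L)
state=s3 head=-4 tape=[_]bb_bbbb
M halts after 14 transitions.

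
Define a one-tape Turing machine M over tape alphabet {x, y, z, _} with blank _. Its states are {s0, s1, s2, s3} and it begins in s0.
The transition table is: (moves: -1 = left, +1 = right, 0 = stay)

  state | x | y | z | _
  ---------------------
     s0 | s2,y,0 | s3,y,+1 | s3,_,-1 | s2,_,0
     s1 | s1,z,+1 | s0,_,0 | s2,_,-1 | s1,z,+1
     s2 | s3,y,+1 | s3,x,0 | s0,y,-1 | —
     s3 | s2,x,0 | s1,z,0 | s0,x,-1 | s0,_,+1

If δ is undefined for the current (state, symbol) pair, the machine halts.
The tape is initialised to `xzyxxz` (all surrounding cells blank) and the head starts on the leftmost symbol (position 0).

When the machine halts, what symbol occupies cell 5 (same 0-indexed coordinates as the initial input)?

y

s0 | [x]zyxxz__   read x → write y, move 0, go to s2
s2 | [y]zyxxz__   read y → write x, move 0, go to s3
s3 | [x]zyxxz__   read x → write x, move 0, go to s2
s2 | [x]zyxxz__   read x → write y, move +1, go to s3
s3 | y[z]yxxz__   read z → write x, move -1, go to s0
s0 | [y]xyxxz__   read y → write y, move +1, go to s3
s3 | y[x]yxxz__   read x → write x, move 0, go to s2
s2 | y[x]yxxz__   read x → write y, move +1, go to s3
s3 | yy[y]xxz__   read y → write z, move 0, go to s1
s1 | yy[z]xxz__   read z → write _, move -1, go to s2
s2 | y[y]_xxz__   read y → write x, move 0, go to s3
s3 | y[x]_xxz__   read x → write x, move 0, go to s2
s2 | y[x]_xxz__   read x → write y, move +1, go to s3
s3 | yy[_]xxz__   read _ → write _, move +1, go to s0
s0 | yy_[x]xz__   read x → write y, move 0, go to s2
s2 | yy_[y]xz__   read y → write x, move 0, go to s3
s3 | yy_[x]xz__   read x → write x, move 0, go to s2
s2 | yy_[x]xz__   read x → write y, move +1, go to s3
s3 | yy_y[x]z__   read x → write x, move 0, go to s2
s2 | yy_y[x]z__   read x → write y, move +1, go to s3
s3 | yy_yy[z]__   read z → write x, move -1, go to s0
s0 | yy_y[y]x__   read y → write y, move +1, go to s3
s3 | yy_yy[x]__   read x → write x, move 0, go to s2
s2 | yy_yy[x]__   read x → write y, move +1, go to s3
s3 | yy_yyy[_]_   read _ → write _, move +1, go to s0
s0 | yy_yyy_[_]   read _ → write _, move 0, go to s2
s2 | yy_yyy_[_]
Cell 5 holds y when M halts.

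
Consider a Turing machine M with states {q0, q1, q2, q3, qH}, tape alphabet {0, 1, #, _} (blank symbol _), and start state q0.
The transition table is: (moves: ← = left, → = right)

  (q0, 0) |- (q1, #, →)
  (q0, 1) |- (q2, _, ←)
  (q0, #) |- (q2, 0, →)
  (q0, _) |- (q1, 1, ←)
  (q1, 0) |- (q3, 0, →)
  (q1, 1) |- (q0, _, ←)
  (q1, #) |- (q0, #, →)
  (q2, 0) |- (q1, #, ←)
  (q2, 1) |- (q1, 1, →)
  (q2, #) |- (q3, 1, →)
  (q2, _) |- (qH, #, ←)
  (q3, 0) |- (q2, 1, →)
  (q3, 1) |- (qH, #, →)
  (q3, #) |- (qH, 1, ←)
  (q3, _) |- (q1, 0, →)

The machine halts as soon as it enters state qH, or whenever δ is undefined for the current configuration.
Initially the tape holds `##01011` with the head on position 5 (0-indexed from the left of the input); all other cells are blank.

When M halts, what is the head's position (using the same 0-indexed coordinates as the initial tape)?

3

q0 | ##010[1]1   read 1 → write _, move ←, go to q2
q2 | ##01[0]_1   read 0 → write #, move ←, go to q1
q1 | ##0[1]#_1   read 1 → write _, move ←, go to q0
q0 | ##[0]_#_1   read 0 → write #, move →, go to q1
q1 | ###[_]#_1
At halt the head is at cell 3.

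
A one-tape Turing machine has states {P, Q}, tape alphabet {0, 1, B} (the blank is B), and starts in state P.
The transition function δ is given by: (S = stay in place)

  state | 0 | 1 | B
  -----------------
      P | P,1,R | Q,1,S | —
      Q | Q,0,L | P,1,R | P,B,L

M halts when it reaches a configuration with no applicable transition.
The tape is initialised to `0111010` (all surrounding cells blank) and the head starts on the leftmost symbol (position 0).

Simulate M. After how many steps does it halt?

state=P head=0 tape=[0]111010B   (P,0)→(P,1,R)
state=P head=1 tape=1[1]11010B   (P,1)→(Q,1,S)
state=Q head=1 tape=1[1]11010B   (Q,1)→(P,1,R)
state=P head=2 tape=11[1]1010B   (P,1)→(Q,1,S)
state=Q head=2 tape=11[1]1010B   (Q,1)→(P,1,R)
state=P head=3 tape=111[1]010B   (P,1)→(Q,1,S)
state=Q head=3 tape=111[1]010B   (Q,1)→(P,1,R)
state=P head=4 tape=1111[0]10B   (P,0)→(P,1,R)
state=P head=5 tape=11111[1]0B   (P,1)→(Q,1,S)
state=Q head=5 tape=11111[1]0B   (Q,1)→(P,1,R)
state=P head=6 tape=111111[0]B   (P,0)→(P,1,R)
state=P head=7 tape=1111111[B]
M halts after 11 transitions.

11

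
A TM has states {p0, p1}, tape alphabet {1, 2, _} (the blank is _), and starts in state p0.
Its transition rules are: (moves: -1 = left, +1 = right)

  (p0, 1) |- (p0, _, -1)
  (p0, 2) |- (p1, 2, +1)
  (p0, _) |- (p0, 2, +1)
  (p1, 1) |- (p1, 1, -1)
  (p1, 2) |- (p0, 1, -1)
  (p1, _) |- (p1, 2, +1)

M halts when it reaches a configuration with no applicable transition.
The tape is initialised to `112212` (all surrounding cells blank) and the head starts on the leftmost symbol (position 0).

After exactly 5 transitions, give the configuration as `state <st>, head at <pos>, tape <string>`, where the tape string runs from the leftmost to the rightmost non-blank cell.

state=p0 head=0 tape=_[1]12212   (p0,1)→(p0,_,-1)
state=p0 head=-1 tape=[_]_12212   (p0,_)→(p0,2,+1)
state=p0 head=0 tape=2[_]12212   (p0,_)→(p0,2,+1)
state=p0 head=1 tape=22[1]2212   (p0,1)→(p0,_,-1)
state=p0 head=0 tape=2[2]_2212   (p0,2)→(p1,2,+1)
state=p1 head=1 tape=22[_]2212
After 5 steps: state p1, head at 1, tape 22_2212.

state p1, head at 1, tape 22_2212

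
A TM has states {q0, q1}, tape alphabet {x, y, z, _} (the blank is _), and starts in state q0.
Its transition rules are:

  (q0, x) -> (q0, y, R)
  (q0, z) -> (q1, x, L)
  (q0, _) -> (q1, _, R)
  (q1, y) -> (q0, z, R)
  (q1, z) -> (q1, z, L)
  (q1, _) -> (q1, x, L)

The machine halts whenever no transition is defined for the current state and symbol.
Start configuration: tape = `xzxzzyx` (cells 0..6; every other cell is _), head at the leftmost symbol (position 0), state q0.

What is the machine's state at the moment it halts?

q0

state=q0 head=0 tape=[x]zxzzyx   (q0,x)→(q0,y,R)
state=q0 head=1 tape=y[z]xzzyx   (q0,z)→(q1,x,L)
state=q1 head=0 tape=[y]xxzzyx   (q1,y)→(q0,z,R)
state=q0 head=1 tape=z[x]xzzyx   (q0,x)→(q0,y,R)
state=q0 head=2 tape=zy[x]zzyx   (q0,x)→(q0,y,R)
state=q0 head=3 tape=zyy[z]zyx   (q0,z)→(q1,x,L)
state=q1 head=2 tape=zy[y]xzyx   (q1,y)→(q0,z,R)
state=q0 head=3 tape=zyz[x]zyx   (q0,x)→(q0,y,R)
state=q0 head=4 tape=zyzy[z]yx   (q0,z)→(q1,x,L)
state=q1 head=3 tape=zyz[y]xyx   (q1,y)→(q0,z,R)
state=q0 head=4 tape=zyzz[x]yx   (q0,x)→(q0,y,R)
state=q0 head=5 tape=zyzzy[y]x
No transition is defined for (q0, y); M halts in state q0.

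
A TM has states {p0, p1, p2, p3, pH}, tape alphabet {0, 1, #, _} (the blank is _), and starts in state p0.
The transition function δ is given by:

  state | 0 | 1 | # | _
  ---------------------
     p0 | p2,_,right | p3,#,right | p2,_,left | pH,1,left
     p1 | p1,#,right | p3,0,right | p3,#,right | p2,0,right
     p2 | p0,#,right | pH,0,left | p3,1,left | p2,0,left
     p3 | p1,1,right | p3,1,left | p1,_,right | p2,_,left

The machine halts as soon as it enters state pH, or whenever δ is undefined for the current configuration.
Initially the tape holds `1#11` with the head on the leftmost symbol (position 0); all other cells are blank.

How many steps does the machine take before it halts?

state=p0 head=0 tape=[1]#11_   (p0,1)→(p3,#,right)
state=p3 head=1 tape=#[#]11_   (p3,#)→(p1,_,right)
state=p1 head=2 tape=#_[1]1_   (p1,1)→(p3,0,right)
state=p3 head=3 tape=#_0[1]_   (p3,1)→(p3,1,left)
state=p3 head=2 tape=#_[0]1_   (p3,0)→(p1,1,right)
state=p1 head=3 tape=#_1[1]_   (p1,1)→(p3,0,right)
state=p3 head=4 tape=#_10[_]   (p3,_)→(p2,_,left)
state=p2 head=3 tape=#_1[0]_   (p2,0)→(p0,#,right)
state=p0 head=4 tape=#_1#[_]   (p0,_)→(pH,1,left)
state=pH head=3 tape=#_1[#]1
M halts after 9 transitions.

9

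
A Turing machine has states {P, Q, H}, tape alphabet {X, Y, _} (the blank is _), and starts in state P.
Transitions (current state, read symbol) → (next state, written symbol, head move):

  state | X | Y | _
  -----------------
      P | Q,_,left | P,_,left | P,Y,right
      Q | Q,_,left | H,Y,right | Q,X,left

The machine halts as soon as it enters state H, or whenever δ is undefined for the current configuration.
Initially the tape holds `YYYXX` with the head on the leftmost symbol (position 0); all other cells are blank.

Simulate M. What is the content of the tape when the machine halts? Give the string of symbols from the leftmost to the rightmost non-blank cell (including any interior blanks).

YYYYYY_X

state=P head=0 tape=___[Y]YYXX   (P,Y)→(P,_,left)
state=P head=-1 tape=__[_]_YYXX   (P,_)→(P,Y,right)
state=P head=0 tape=__Y[_]YYXX   (P,_)→(P,Y,right)
state=P head=1 tape=__YY[Y]YXX   (P,Y)→(P,_,left)
state=P head=0 tape=__Y[Y]_YXX   (P,Y)→(P,_,left)
state=P head=-1 tape=__[Y]__YXX   (P,Y)→(P,_,left)
state=P head=-2 tape=_[_]___YXX   (P,_)→(P,Y,right)
state=P head=-1 tape=_Y[_]__YXX   (P,_)→(P,Y,right)
state=P head=0 tape=_YY[_]_YXX   (P,_)→(P,Y,right)
state=P head=1 tape=_YYY[_]YXX   (P,_)→(P,Y,right)
state=P head=2 tape=_YYYY[Y]XX   (P,Y)→(P,_,left)
state=P head=1 tape=_YYY[Y]_XX   (P,Y)→(P,_,left)
state=P head=0 tape=_YY[Y]__XX   (P,Y)→(P,_,left)
state=P head=-1 tape=_Y[Y]___XX   (P,Y)→(P,_,left)
state=P head=-2 tape=_[Y]____XX   (P,Y)→(P,_,left)
state=P head=-3 tape=[_]_____XX   (P,_)→(P,Y,right)
state=P head=-2 tape=Y[_]____XX   (P,_)→(P,Y,right)
state=P head=-1 tape=YY[_]___XX   (P,_)→(P,Y,right)
state=P head=0 tape=YYY[_]__XX   (P,_)→(P,Y,right)
state=P head=1 tape=YYYY[_]_XX   (P,_)→(P,Y,right)
state=P head=2 tape=YYYYY[_]XX   (P,_)→(P,Y,right)
state=P head=3 tape=YYYYYY[X]X   (P,X)→(Q,_,left)
state=Q head=2 tape=YYYYY[Y]_X   (Q,Y)→(H,Y,right)
state=H head=3 tape=YYYYYY[_]X
The non-blank tape span at halt is YYYYYY_X.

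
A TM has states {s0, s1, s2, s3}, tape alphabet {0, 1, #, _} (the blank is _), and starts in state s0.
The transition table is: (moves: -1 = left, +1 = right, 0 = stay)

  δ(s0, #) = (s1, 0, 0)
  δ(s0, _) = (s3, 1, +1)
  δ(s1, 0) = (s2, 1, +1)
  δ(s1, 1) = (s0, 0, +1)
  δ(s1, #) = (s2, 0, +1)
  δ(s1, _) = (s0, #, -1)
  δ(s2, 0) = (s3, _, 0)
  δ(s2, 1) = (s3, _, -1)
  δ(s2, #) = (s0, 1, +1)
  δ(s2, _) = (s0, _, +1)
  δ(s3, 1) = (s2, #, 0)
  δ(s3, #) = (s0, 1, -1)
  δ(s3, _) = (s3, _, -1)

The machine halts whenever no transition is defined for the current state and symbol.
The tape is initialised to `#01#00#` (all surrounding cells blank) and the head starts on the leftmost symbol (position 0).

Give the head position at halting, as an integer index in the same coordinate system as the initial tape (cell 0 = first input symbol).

5

s0 | [#]01#00#   read # → write 0, move 0, go to s1
s1 | [0]01#00#   read 0 → write 1, move +1, go to s2
s2 | 1[0]1#00#   read 0 → write _, move 0, go to s3
s3 | 1[_]1#00#   read _ → write _, move -1, go to s3
s3 | [1]_1#00#   read 1 → write #, move 0, go to s2
s2 | [#]_1#00#   read # → write 1, move +1, go to s0
s0 | 1[_]1#00#   read _ → write 1, move +1, go to s3
s3 | 11[1]#00#   read 1 → write #, move 0, go to s2
s2 | 11[#]#00#   read # → write 1, move +1, go to s0
s0 | 111[#]00#   read # → write 0, move 0, go to s1
s1 | 111[0]00#   read 0 → write 1, move +1, go to s2
s2 | 1111[0]0#   read 0 → write _, move 0, go to s3
s3 | 1111[_]0#   read _ → write _, move -1, go to s3
s3 | 111[1]_0#   read 1 → write #, move 0, go to s2
s2 | 111[#]_0#   read # → write 1, move +1, go to s0
s0 | 1111[_]0#   read _ → write 1, move +1, go to s3
s3 | 11111[0]#
At halt the head is at cell 5.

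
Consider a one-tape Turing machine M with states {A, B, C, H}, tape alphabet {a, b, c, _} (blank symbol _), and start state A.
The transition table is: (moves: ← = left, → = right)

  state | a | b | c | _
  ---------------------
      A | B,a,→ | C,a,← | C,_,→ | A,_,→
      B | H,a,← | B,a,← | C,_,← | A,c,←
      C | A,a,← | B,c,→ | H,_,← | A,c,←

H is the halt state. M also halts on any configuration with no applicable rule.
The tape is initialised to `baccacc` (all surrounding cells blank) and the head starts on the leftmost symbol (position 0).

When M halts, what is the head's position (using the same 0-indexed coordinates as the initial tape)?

0

A | __[b]accacc   read b → write a, move ←, go to C
C | _[_]aaccacc   read _ → write c, move ←, go to A
A | [_]caaccacc   read _ → write _, move →, go to A
A | _[c]aaccacc   read c → write _, move →, go to C
C | __[a]accacc   read a → write a, move ←, go to A
A | _[_]aaccacc   read _ → write _, move →, go to A
A | __[a]accacc   read a → write a, move →, go to B
B | __a[a]ccacc   read a → write a, move ←, go to H
H | __[a]accacc
At halt the head is at cell 0.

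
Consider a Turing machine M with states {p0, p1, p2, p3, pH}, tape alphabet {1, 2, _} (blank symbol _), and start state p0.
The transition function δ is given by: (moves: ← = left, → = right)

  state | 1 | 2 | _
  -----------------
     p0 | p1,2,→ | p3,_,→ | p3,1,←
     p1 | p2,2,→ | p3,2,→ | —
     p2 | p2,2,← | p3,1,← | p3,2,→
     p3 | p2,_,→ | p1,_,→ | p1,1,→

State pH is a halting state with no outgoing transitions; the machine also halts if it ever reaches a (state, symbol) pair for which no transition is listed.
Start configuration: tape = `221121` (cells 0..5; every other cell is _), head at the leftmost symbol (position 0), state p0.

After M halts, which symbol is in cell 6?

2

state=p0 head=0 tape=[2]21121___   (p0,2)→(p3,_,→)
state=p3 head=1 tape=_[2]1121___   (p3,2)→(p1,_,→)
state=p1 head=2 tape=__[1]121___   (p1,1)→(p2,2,→)
state=p2 head=3 tape=__2[1]21___   (p2,1)→(p2,2,←)
state=p2 head=2 tape=__[2]221___   (p2,2)→(p3,1,←)
state=p3 head=1 tape=_[_]1221___   (p3,_)→(p1,1,→)
state=p1 head=2 tape=_1[1]221___   (p1,1)→(p2,2,→)
state=p2 head=3 tape=_12[2]21___   (p2,2)→(p3,1,←)
state=p3 head=2 tape=_1[2]121___   (p3,2)→(p1,_,→)
state=p1 head=3 tape=_1_[1]21___   (p1,1)→(p2,2,→)
state=p2 head=4 tape=_1_2[2]1___   (p2,2)→(p3,1,←)
state=p3 head=3 tape=_1_[2]11___   (p3,2)→(p1,_,→)
state=p1 head=4 tape=_1__[1]1___   (p1,1)→(p2,2,→)
state=p2 head=5 tape=_1__2[1]___   (p2,1)→(p2,2,←)
state=p2 head=4 tape=_1__[2]2___   (p2,2)→(p3,1,←)
state=p3 head=3 tape=_1_[_]12___   (p3,_)→(p1,1,→)
state=p1 head=4 tape=_1_1[1]2___   (p1,1)→(p2,2,→)
state=p2 head=5 tape=_1_12[2]___   (p2,2)→(p3,1,←)
state=p3 head=4 tape=_1_1[2]1___   (p3,2)→(p1,_,→)
state=p1 head=5 tape=_1_1_[1]___   (p1,1)→(p2,2,→)
state=p2 head=6 tape=_1_1_2[_]__   (p2,_)→(p3,2,→)
state=p3 head=7 tape=_1_1_22[_]_   (p3,_)→(p1,1,→)
state=p1 head=8 tape=_1_1_221[_]
Cell 6 holds 2 when M halts.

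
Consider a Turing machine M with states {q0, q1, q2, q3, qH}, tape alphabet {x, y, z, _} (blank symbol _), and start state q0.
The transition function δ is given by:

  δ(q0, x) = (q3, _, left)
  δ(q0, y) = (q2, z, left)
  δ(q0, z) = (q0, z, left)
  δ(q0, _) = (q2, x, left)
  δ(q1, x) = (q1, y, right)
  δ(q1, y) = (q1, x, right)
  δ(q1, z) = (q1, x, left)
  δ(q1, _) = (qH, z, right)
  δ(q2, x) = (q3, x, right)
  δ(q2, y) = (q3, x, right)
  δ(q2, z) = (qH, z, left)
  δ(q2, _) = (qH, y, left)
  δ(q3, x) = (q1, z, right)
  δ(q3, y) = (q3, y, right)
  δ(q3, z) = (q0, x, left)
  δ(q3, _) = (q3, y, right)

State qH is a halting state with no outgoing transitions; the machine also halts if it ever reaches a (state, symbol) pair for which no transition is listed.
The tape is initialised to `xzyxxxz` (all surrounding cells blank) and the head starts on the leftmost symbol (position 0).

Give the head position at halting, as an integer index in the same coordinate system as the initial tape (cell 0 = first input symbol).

8

state=q0 head=0 tape=__[x]zyxxxz__   (q0,x)→(q3,_,left)
state=q3 head=-1 tape=_[_]_zyxxxz__   (q3,_)→(q3,y,right)
state=q3 head=0 tape=_y[_]zyxxxz__   (q3,_)→(q3,y,right)
state=q3 head=1 tape=_yy[z]yxxxz__   (q3,z)→(q0,x,left)
state=q0 head=0 tape=_y[y]xyxxxz__   (q0,y)→(q2,z,left)
state=q2 head=-1 tape=_[y]zxyxxxz__   (q2,y)→(q3,x,right)
state=q3 head=0 tape=_x[z]xyxxxz__   (q3,z)→(q0,x,left)
state=q0 head=-1 tape=_[x]xxyxxxz__   (q0,x)→(q3,_,left)
state=q3 head=-2 tape=[_]_xxyxxxz__   (q3,_)→(q3,y,right)
state=q3 head=-1 tape=y[_]xxyxxxz__   (q3,_)→(q3,y,right)
state=q3 head=0 tape=yy[x]xyxxxz__   (q3,x)→(q1,z,right)
state=q1 head=1 tape=yyz[x]yxxxz__   (q1,x)→(q1,y,right)
state=q1 head=2 tape=yyzy[y]xxxz__   (q1,y)→(q1,x,right)
state=q1 head=3 tape=yyzyx[x]xxz__   (q1,x)→(q1,y,right)
state=q1 head=4 tape=yyzyxy[x]xz__   (q1,x)→(q1,y,right)
state=q1 head=5 tape=yyzyxyy[x]z__   (q1,x)→(q1,y,right)
state=q1 head=6 tape=yyzyxyyy[z]__   (q1,z)→(q1,x,left)
state=q1 head=5 tape=yyzyxyy[y]x__   (q1,y)→(q1,x,right)
state=q1 head=6 tape=yyzyxyyx[x]__   (q1,x)→(q1,y,right)
state=q1 head=7 tape=yyzyxyyxy[_]_   (q1,_)→(qH,z,right)
state=qH head=8 tape=yyzyxyyxyz[_]
At halt the head is at cell 8.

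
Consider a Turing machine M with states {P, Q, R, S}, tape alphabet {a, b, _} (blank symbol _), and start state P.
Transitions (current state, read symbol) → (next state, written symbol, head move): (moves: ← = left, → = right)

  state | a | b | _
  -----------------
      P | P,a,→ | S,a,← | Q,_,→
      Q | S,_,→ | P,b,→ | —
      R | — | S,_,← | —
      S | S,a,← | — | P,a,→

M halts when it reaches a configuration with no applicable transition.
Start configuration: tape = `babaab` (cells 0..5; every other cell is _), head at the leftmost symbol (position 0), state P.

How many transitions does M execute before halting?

33

P | ___[b]abaab__   read b → write a, move ←, go to S
S | __[_]aabaab__   read _ → write a, move →, go to P
P | __a[a]abaab__   read a → write a, move →, go to P
P | __aa[a]baab__   read a → write a, move →, go to P
P | __aaa[b]aab__   read b → write a, move ←, go to S
S | __aa[a]aaab__   read a → write a, move ←, go to S
S | __a[a]aaaab__   read a → write a, move ←, go to S
S | __[a]aaaaab__   read a → write a, move ←, go to S
S | _[_]aaaaaab__   read _ → write a, move →, go to P
P | _a[a]aaaaab__   read a → write a, move →, go to P
P | _aa[a]aaaab__   read a → write a, move →, go to P
P | _aaa[a]aaab__   read a → write a, move →, go to P
P | _aaaa[a]aab__   read a → write a, move →, go to P
P | _aaaaa[a]ab__   read a → write a, move →, go to P
P | _aaaaaa[a]b__   read a → write a, move →, go to P
P | _aaaaaaa[b]__   read b → write a, move ←, go to S
S | _aaaaaa[a]a__   read a → write a, move ←, go to S
S | _aaaaa[a]aa__   read a → write a, move ←, go to S
S | _aaaa[a]aaa__   read a → write a, move ←, go to S
S | _aaa[a]aaaa__   read a → write a, move ←, go to S
S | _aa[a]aaaaa__   read a → write a, move ←, go to S
S | _a[a]aaaaaa__   read a → write a, move ←, go to S
S | _[a]aaaaaaa__   read a → write a, move ←, go to S
S | [_]aaaaaaaa__   read _ → write a, move →, go to P
P | a[a]aaaaaaa__   read a → write a, move →, go to P
P | aa[a]aaaaaa__   read a → write a, move →, go to P
P | aaa[a]aaaaa__   read a → write a, move →, go to P
P | aaaa[a]aaaa__   read a → write a, move →, go to P
P | aaaaa[a]aaa__   read a → write a, move →, go to P
P | aaaaaa[a]aa__   read a → write a, move →, go to P
P | aaaaaaa[a]a__   read a → write a, move →, go to P
P | aaaaaaaa[a]__   read a → write a, move →, go to P
P | aaaaaaaaa[_]_   read _ → write _, move →, go to Q
Q | aaaaaaaaa_[_]
M halts after 33 transitions.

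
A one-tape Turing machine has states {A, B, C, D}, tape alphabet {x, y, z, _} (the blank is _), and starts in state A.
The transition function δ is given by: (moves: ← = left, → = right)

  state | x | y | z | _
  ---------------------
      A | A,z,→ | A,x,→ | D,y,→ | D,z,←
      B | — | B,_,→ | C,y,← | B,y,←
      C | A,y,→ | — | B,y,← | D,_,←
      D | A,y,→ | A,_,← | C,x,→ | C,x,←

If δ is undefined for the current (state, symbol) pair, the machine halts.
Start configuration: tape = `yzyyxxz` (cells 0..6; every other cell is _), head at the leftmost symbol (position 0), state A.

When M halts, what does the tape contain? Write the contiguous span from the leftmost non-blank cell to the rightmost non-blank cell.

state=A head=0 tape=[y]zyyxxz_   (A,y)→(A,x,→)
state=A head=1 tape=x[z]yyxxz_   (A,z)→(D,y,→)
state=D head=2 tape=xy[y]yxxz_   (D,y)→(A,_,←)
state=A head=1 tape=x[y]_yxxz_   (A,y)→(A,x,→)
state=A head=2 tape=xx[_]yxxz_   (A,_)→(D,z,←)
state=D head=1 tape=x[x]zyxxz_   (D,x)→(A,y,→)
state=A head=2 tape=xy[z]yxxz_   (A,z)→(D,y,→)
state=D head=3 tape=xyy[y]xxz_   (D,y)→(A,_,←)
state=A head=2 tape=xy[y]_xxz_   (A,y)→(A,x,→)
state=A head=3 tape=xyx[_]xxz_   (A,_)→(D,z,←)
state=D head=2 tape=xy[x]zxxz_   (D,x)→(A,y,→)
state=A head=3 tape=xyy[z]xxz_   (A,z)→(D,y,→)
state=D head=4 tape=xyyy[x]xz_   (D,x)→(A,y,→)
state=A head=5 tape=xyyyy[x]z_   (A,x)→(A,z,→)
state=A head=6 tape=xyyyyz[z]_   (A,z)→(D,y,→)
state=D head=7 tape=xyyyyzy[_]   (D,_)→(C,x,←)
state=C head=6 tape=xyyyyz[y]x
The non-blank tape span at halt is xyyyyzyx.

xyyyyzyx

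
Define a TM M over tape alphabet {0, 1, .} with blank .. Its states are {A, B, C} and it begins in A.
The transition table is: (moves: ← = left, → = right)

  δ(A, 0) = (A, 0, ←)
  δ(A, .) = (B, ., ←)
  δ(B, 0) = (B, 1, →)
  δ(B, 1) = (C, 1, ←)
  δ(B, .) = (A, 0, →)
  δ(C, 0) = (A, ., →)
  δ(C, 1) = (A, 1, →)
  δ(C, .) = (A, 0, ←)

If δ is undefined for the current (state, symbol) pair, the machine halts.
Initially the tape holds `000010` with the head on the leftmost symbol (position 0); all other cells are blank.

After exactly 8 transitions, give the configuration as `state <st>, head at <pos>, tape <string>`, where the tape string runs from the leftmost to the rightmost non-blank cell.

state=A head=0 tape=..[0]00010   (A,0)→(A,0,←)
state=A head=-1 tape=.[.]000010   (A,.)→(B,.,←)
state=B head=-2 tape=[.].000010   (B,.)→(A,0,→)
state=A head=-1 tape=0[.]000010   (A,.)→(B,.,←)
state=B head=-2 tape=[0].000010   (B,0)→(B,1,→)
state=B head=-1 tape=1[.]000010   (B,.)→(A,0,→)
state=A head=0 tape=10[0]00010   (A,0)→(A,0,←)
state=A head=-1 tape=1[0]000010   (A,0)→(A,0,←)
state=A head=-2 tape=[1]0000010
After 8 steps: state A, head at -2, tape 10000010.

state A, head at -2, tape 10000010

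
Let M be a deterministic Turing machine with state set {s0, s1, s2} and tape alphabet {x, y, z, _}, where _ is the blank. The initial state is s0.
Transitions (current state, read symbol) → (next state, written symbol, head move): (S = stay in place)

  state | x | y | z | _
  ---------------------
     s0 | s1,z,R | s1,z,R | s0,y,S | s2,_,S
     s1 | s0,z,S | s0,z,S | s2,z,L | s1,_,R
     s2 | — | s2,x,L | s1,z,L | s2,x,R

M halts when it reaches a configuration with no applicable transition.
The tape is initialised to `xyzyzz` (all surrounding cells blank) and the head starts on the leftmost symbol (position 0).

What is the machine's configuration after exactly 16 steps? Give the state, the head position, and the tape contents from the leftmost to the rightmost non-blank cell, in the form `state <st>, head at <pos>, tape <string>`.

state s2, head at -2, tape zzzzyzz

s0 | __[x]yzyzz   read x → write z, move R, go to s1
s1 | __z[y]zyzz   read y → write z, move S, go to s0
s0 | __z[z]zyzz   read z → write y, move S, go to s0
s0 | __z[y]zyzz   read y → write z, move R, go to s1
s1 | __zz[z]yzz   read z → write z, move L, go to s2
s2 | __z[z]zyzz   read z → write z, move L, go to s1
s1 | __[z]zzyzz   read z → write z, move L, go to s2
s2 | _[_]zzzyzz   read _ → write x, move R, go to s2
s2 | _x[z]zzyzz   read z → write z, move L, go to s1
s1 | _[x]zzzyzz   read x → write z, move S, go to s0
s0 | _[z]zzzyzz   read z → write y, move S, go to s0
s0 | _[y]zzzyzz   read y → write z, move R, go to s1
s1 | _z[z]zzyzz   read z → write z, move L, go to s2
s2 | _[z]zzzyzz   read z → write z, move L, go to s1
s1 | [_]zzzzyzz   read _ → write _, move R, go to s1
s1 | _[z]zzzyzz   read z → write z, move L, go to s2
s2 | [_]zzzzyzz
After 16 steps: state s2, head at -2, tape zzzzyzz.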